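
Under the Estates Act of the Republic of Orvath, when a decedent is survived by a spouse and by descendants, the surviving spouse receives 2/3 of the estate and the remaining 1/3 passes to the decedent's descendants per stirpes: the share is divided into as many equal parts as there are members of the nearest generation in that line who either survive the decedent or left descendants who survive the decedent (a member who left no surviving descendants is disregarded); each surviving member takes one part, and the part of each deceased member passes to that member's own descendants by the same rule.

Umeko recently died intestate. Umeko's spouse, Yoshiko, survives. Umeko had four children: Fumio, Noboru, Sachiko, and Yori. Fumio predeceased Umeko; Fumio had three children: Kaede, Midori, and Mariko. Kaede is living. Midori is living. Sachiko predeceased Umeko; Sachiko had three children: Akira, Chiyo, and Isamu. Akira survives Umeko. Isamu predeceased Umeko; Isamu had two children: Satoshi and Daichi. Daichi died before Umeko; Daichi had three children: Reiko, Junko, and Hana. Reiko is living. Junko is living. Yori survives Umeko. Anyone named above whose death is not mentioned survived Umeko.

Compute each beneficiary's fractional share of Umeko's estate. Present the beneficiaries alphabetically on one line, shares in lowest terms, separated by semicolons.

Akira 1/36; Chiyo 1/36; Hana 1/216; Junko 1/216; Kaede 1/36; Mariko 1/36; Midori 1/36; Noboru 1/12; Reiko 1/216; Satoshi 1/72; Yori 1/12; Yoshiko 2/3

Yoshiko, as surviving spouse, takes 2/3.
The remaining 1/3 passes to Umeko's descendants per stirpes.
The 1/3 is divided into 4 equal shares of 1/12 among Fumio, Noboru, Sachiko, Yori.
Fumio predeceased; the 1/12 allotted to Fumio's branch passes to Fumio's issue by representation.
The 1/12 is divided into 3 equal shares of 1/36 among Kaede, Midori, Mariko.
Kaede is living and takes 1/36.
Midori is living and takes 1/36.
Mariko is living and takes 1/36.
Noboru is living and takes 1/12.
Sachiko predeceased; the 1/12 allotted to Sachiko's branch passes to Sachiko's issue by representation.
The 1/12 is divided into 3 equal shares of 1/36 among Akira, Chiyo, Isamu.
Akira is living and takes 1/36.
Chiyo is living and takes 1/36.
Isamu predeceased; the 1/36 allotted to Isamu's branch passes to Isamu's issue by representation.
The 1/36 is divided into 2 equal shares of 1/72 among Satoshi, Daichi.
Satoshi is living and takes 1/72.
Daichi predeceased; the 1/72 allotted to Daichi's branch passes to Daichi's issue by representation.
The 1/72 is divided into 3 equal shares of 1/216 among Reiko, Junko, Hana.
Reiko is living and takes 1/216.
Junko is living and takes 1/216.
Hana is living and takes 1/216.
Yori is living and takes 1/12.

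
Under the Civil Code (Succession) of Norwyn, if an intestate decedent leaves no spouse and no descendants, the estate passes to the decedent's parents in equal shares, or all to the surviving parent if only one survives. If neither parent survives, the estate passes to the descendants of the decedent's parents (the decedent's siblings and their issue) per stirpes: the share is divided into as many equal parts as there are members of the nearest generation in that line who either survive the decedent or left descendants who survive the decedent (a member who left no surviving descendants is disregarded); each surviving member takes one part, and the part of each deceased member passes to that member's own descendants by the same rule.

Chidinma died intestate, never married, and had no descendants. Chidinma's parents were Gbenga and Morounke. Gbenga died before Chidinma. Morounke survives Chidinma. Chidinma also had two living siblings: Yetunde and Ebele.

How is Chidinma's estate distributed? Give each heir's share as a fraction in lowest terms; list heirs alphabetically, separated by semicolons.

Morounke 1

Only one parent, Morounke, survives, so Morounke takes the entire estate. The siblings take nothing because a surviving parent has priority.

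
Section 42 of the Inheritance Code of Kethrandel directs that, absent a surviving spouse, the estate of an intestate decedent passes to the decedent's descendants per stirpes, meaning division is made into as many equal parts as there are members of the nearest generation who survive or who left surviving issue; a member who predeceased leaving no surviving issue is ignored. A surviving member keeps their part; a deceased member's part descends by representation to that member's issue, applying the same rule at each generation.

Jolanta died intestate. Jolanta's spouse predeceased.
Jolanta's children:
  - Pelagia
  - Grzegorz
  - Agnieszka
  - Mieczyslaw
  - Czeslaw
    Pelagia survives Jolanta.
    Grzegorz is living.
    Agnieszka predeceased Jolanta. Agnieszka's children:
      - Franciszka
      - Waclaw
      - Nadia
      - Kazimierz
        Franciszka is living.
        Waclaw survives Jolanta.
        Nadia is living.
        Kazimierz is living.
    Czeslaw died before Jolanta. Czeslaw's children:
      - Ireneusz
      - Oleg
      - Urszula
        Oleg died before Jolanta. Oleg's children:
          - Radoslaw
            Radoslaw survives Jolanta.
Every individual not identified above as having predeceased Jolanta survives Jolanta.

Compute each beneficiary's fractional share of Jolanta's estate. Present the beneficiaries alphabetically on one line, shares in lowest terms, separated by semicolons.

There is no surviving spouse, so the entire estate passes to Jolanta's descendants per stirpes.
The estate is divided into 5 equal shares of 1/5 among Pelagia, Grzegorz, Agnieszka, Mieczyslaw, Czeslaw.
Pelagia is living and takes 1/5.
Grzegorz is living and takes 1/5.
Agnieszka predeceased; the 1/5 allotted to Agnieszka's branch passes to Agnieszka's issue by representation.
The 1/5 is divided into 4 equal shares of 1/20 among Franciszka, Waclaw, Nadia, Kazimierz.
Franciszka is living and takes 1/20.
Waclaw is living and takes 1/20.
Nadia is living and takes 1/20.
Kazimierz is living and takes 1/20.
Mieczyslaw is living and takes 1/5.
Czeslaw predeceased; the 1/5 allotted to Czeslaw's branch passes to Czeslaw's issue by representation.
The 1/5 is divided into 3 equal shares of 1/15 among Ireneusz, Oleg, Urszula.
Ireneusz is living and takes 1/15.
Oleg predeceased; the 1/15 allotted to Oleg's branch passes to Oleg's issue by representation.
Radoslaw is the sole taker at this level and receives the full 1/15.
Urszula is living and takes 1/15.

Franciszka 1/20; Grzegorz 1/5; Ireneusz 1/15; Kazimierz 1/20; Mieczyslaw 1/5; Nadia 1/20; Pelagia 1/5; Radoslaw 1/15; Urszula 1/15; Waclaw 1/20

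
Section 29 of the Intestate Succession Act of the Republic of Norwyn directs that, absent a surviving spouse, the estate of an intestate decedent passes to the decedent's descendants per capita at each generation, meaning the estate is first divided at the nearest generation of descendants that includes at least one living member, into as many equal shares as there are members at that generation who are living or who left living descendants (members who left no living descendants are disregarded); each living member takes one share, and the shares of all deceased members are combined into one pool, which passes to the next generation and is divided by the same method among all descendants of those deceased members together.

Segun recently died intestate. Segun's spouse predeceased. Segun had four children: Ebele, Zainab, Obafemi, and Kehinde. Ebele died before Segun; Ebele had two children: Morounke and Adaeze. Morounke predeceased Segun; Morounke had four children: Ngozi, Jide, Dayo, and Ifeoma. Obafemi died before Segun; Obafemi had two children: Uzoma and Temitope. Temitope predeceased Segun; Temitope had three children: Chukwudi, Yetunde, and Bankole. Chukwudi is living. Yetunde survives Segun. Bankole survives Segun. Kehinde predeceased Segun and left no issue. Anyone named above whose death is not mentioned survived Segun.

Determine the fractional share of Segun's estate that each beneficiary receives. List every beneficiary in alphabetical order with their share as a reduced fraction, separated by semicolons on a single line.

Adaeze 1/6; Bankole 1/21; Chukwudi 1/21; Dayo 1/21; Ifeoma 1/21; Jide 1/21; Ngozi 1/21; Uzoma 1/6; Yetunde 1/21; Zainab 1/3

There is no surviving spouse, so the entire estate passes to Segun's descendants per capita at each generation.
At generation 1 (Ebele, Zainab, Obafemi) there are 3 shares of (1)/3 = 1/3 each.
Living: Zainab — each takes 1/3.
Deceased: Ebele and Obafemi. Their combined 2/3 is pooled and carried to generation 2.
At generation 2 (Morounke, Adaeze, Uzoma, Temitope) there are 4 shares of (2/3)/4 = 1/6 each.
Living: Adaeze and Uzoma — each takes 1/6.
Deceased: Morounke and Temitope. Their combined 1/3 is pooled and carried to generation 3.
At generation 3 (Ngozi, Jide, Dayo, Ifeoma, Chukwudi, Yetunde, Bankole) there are 7 shares of (1/3)/7 = 1/21 each.
Living: Ngozi, Jide, Dayo, Ifeoma, Chukwudi, Yetunde, and Bankole — each takes 1/21.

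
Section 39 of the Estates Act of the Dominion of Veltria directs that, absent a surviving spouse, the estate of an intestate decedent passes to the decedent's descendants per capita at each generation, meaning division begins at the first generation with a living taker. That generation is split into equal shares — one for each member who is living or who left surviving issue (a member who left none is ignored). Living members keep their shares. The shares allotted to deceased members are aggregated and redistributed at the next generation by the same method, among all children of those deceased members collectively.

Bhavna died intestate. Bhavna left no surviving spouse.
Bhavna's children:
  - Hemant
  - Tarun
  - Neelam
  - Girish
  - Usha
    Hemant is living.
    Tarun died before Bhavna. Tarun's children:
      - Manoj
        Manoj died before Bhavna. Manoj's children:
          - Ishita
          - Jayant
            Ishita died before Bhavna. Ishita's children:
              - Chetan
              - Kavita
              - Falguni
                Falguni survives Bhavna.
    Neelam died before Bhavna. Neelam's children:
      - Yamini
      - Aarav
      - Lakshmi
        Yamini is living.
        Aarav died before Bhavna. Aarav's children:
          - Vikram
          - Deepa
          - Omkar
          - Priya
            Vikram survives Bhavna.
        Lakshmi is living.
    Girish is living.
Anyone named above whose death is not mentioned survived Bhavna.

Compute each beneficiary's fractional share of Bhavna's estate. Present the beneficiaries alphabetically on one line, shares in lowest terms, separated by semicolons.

Chetan 1/90; Deepa 1/30; Falguni 1/90; Girish 1/5; Hemant 1/5; Jayant 1/30; Kavita 1/90; Lakshmi 1/10; Omkar 1/30; Priya 1/30; Usha 1/5; Vikram 1/30; Yamini 1/10

There is no surviving spouse, so the entire estate passes to Bhavna's descendants per capita at each generation.
At generation 1 (Hemant, Tarun, Neelam, Girish, Usha) there are 5 shares of (1)/5 = 1/5 each.
Living: Hemant, Girish, and Usha — each takes 1/5.
Deceased: Tarun and Neelam. Their combined 2/5 is pooled and carried to generation 2.
At generation 2 (Manoj, Yamini, Aarav, Lakshmi) there are 4 shares of (2/5)/4 = 1/10 each.
Living: Yamini and Lakshmi — each takes 1/10.
Deceased: Manoj and Aarav. Their combined 1/5 is pooled and carried to generation 3.
At generation 3 (Ishita, Jayant, Vikram, Deepa, Omkar, Priya) there are 6 shares of (1/5)/6 = 1/30 each.
Living: Jayant, Vikram, Deepa, Omkar, and Priya — each takes 1/30.
Deceased: Ishita. That 1/30 share is carried to generation 4.
At generation 4 (Chetan, Kavita, Falguni) there are 3 shares of (1/30)/3 = 1/90 each.
Living: Chetan, Kavita, and Falguni — each takes 1/90.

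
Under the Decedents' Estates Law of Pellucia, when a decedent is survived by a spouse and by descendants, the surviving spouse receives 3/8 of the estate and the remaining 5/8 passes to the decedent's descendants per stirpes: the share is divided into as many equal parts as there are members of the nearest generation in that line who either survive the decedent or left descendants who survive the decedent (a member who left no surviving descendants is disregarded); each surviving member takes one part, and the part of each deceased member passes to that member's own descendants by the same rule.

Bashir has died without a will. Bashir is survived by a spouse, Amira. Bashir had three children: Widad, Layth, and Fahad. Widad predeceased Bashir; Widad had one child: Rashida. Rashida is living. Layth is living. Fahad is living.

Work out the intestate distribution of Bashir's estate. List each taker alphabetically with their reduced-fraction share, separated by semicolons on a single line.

Amira, as surviving spouse, takes 3/8.
The remaining 5/8 passes to Bashir's descendants per stirpes.
The 5/8 is divided into 3 equal shares of 5/24 among Widad, Layth, Fahad.
Widad predeceased; the 5/24 allotted to Widad's branch passes to Widad's issue by representation.
Rashida is the sole taker at this level and receives the full 5/24.
Layth is living and takes 5/24.
Fahad is living and takes 5/24.

Amira 3/8; Fahad 5/24; Layth 5/24; Rashida 5/24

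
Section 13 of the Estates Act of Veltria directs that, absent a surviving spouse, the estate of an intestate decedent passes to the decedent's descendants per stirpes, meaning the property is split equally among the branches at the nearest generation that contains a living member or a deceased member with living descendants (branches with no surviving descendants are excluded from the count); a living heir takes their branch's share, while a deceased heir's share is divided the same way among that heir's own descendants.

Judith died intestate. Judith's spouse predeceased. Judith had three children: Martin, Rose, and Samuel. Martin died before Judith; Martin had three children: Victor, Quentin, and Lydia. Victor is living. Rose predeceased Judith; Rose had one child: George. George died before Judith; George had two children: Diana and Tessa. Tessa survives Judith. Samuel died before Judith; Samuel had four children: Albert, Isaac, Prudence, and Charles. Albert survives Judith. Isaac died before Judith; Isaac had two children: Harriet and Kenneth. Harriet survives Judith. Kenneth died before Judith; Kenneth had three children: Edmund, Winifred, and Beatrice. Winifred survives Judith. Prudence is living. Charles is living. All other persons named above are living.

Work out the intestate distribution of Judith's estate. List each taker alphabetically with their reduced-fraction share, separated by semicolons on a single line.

Albert 1/12; Beatrice 1/72; Charles 1/12; Diana 1/6; Edmund 1/72; Harriet 1/24; Lydia 1/9; Prudence 1/12; Quentin 1/9; Tessa 1/6; Victor 1/9; Winifred 1/72

There is no surviving spouse, so the entire estate passes to Judith's descendants per stirpes.
The estate is divided into 3 equal shares of 1/3 among Martin, Rose, Samuel.
Martin predeceased; the 1/3 allotted to Martin's branch passes to Martin's issue by representation.
The 1/3 is divided into 3 equal shares of 1/9 among Victor, Quentin, Lydia.
Victor is living and takes 1/9.
Quentin is living and takes 1/9.
Lydia is living and takes 1/9.
Rose predeceased; the 1/3 allotted to Rose's branch passes to Rose's issue by representation.
George's line is the sole branch at this level, so the full 1/3 passes to George's issue by representation.
The 1/3 is divided into 2 equal shares of 1/6 among Diana, Tessa.
Diana is living and takes 1/6.
Tessa is living and takes 1/6.
Samuel predeceased; the 1/3 allotted to Samuel's branch passes to Samuel's issue by representation.
The 1/3 is divided into 4 equal shares of 1/12 among Albert, Isaac, Prudence, Charles.
Albert is living and takes 1/12.
Isaac predeceased; the 1/12 allotted to Isaac's branch passes to Isaac's issue by representation.
The 1/12 is divided into 2 equal shares of 1/24 among Harriet, Kenneth.
Harriet is living and takes 1/24.
Kenneth predeceased; the 1/24 allotted to Kenneth's branch passes to Kenneth's issue by representation.
The 1/24 is divided into 3 equal shares of 1/72 among Edmund, Winifred, Beatrice.
Edmund is living and takes 1/72.
Winifred is living and takes 1/72.
Beatrice is living and takes 1/72.
Prudence is living and takes 1/12.
Charles is living and takes 1/12.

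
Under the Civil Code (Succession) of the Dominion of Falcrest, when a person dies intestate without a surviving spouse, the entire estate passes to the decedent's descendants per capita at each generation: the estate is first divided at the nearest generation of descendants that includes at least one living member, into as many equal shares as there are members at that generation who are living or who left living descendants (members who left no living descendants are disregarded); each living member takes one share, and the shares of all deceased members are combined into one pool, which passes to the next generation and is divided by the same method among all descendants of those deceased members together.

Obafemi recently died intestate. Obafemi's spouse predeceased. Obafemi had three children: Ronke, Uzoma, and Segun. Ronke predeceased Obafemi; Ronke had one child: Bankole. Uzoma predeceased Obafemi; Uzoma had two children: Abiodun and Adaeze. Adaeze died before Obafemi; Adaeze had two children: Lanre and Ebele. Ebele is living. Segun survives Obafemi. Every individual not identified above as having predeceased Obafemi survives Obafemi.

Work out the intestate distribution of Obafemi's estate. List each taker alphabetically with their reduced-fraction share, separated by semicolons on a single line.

There is no surviving spouse, so the entire estate passes to Obafemi's descendants per capita at each generation.
At generation 1 (Ronke, Uzoma, Segun) there are 3 shares of (1)/3 = 1/3 each.
Living: Segun — each takes 1/3.
Deceased: Ronke and Uzoma. Their combined 2/3 is pooled and carried to generation 2.
At generation 2 (Bankole, Abiodun, Adaeze) there are 3 shares of (2/3)/3 = 2/9 each.
Living: Bankole and Abiodun — each takes 2/9.
Deceased: Adaeze. That 2/9 share is carried to generation 3.
At generation 3 (Lanre, Ebele) there are 2 shares of (2/9)/2 = 1/9 each.
Living: Lanre and Ebele — each takes 1/9.

Abiodun 2/9; Bankole 2/9; Ebele 1/9; Lanre 1/9; Segun 1/3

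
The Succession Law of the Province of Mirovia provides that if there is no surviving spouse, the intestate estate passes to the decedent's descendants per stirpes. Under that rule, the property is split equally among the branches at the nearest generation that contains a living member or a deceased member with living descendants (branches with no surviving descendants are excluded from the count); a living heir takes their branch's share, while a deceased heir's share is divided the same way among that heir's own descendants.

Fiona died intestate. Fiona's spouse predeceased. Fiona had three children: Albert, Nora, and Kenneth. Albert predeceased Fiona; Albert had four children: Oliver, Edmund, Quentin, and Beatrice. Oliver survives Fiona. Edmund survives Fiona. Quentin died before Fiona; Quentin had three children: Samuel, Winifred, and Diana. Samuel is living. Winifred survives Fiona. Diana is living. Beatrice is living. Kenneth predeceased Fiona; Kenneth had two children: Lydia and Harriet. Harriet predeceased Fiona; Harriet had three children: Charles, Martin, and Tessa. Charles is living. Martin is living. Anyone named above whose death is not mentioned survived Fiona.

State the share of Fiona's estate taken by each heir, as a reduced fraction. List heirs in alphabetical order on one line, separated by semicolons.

There is no surviving spouse, so the entire estate passes to Fiona's descendants per stirpes.
The estate is divided into 3 equal shares of 1/3 among Albert, Nora, Kenneth.
Albert predeceased; the 1/3 allotted to Albert's branch passes to Albert's issue by representation.
The 1/3 is divided into 4 equal shares of 1/12 among Oliver, Edmund, Quentin, Beatrice.
Oliver is living and takes 1/12.
Edmund is living and takes 1/12.
Quentin predeceased; the 1/12 allotted to Quentin's branch passes to Quentin's issue by representation.
The 1/12 is divided into 3 equal shares of 1/36 among Samuel, Winifred, Diana.
Samuel is living and takes 1/36.
Winifred is living and takes 1/36.
Diana is living and takes 1/36.
Beatrice is living and takes 1/12.
Nora is living and takes 1/3.
Kenneth predeceased; the 1/3 allotted to Kenneth's branch passes to Kenneth's issue by representation.
The 1/3 is divided into 2 equal shares of 1/6 among Lydia, Harriet.
Lydia is living and takes 1/6.
Harriet predeceased; the 1/6 allotted to Harriet's branch passes to Harriet's issue by representation.
The 1/6 is divided into 3 equal shares of 1/18 among Charles, Martin, Tessa.
Charles is living and takes 1/18.
Martin is living and takes 1/18.
Tessa is living and takes 1/18.

Beatrice 1/12; Charles 1/18; Diana 1/36; Edmund 1/12; Lydia 1/6; Martin 1/18; Nora 1/3; Oliver 1/12; Samuel 1/36; Tessa 1/18; Winifred 1/36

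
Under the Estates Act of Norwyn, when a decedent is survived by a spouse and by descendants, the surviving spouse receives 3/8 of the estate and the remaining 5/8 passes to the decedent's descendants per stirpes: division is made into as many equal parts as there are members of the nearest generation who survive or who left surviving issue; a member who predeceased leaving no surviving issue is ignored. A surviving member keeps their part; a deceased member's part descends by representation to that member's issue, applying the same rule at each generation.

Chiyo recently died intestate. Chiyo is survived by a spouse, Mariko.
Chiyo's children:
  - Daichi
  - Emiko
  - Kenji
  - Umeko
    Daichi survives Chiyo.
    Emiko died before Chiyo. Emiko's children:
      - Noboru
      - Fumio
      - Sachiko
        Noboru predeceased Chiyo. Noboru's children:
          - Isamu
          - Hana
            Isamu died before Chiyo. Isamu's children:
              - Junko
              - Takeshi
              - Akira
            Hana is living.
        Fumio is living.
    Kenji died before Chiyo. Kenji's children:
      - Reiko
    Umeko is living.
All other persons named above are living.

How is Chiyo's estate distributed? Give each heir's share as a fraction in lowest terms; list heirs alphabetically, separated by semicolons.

Mariko, as surviving spouse, takes 3/8.
The remaining 5/8 passes to Chiyo's descendants per stirpes.
The 5/8 is divided into 4 equal shares of 5/32 among Daichi, Emiko, Kenji, Umeko.
Daichi is living and takes 5/32.
Emiko predeceased; the 5/32 allotted to Emiko's branch passes to Emiko's issue by representation.
The 5/32 is divided into 3 equal shares of 5/96 among Noboru, Fumio, Sachiko.
Noboru predeceased; the 5/96 allotted to Noboru's branch passes to Noboru's issue by representation.
The 5/96 is divided into 2 equal shares of 5/192 among Isamu, Hana.
Isamu predeceased; the 5/192 allotted to Isamu's branch passes to Isamu's issue by representation.
The 5/192 is divided into 3 equal shares of 5/576 among Junko, Takeshi, Akira.
Junko is living and takes 5/576.
Takeshi is living and takes 5/576.
Akira is living and takes 5/576.
Hana is living and takes 5/192.
Fumio is living and takes 5/96.
Sachiko is living and takes 5/96.
Kenji predeceased; the 5/32 allotted to Kenji's branch passes to Kenji's issue by representation.
Reiko is the sole taker at this level and receives the full 5/32.
Umeko is living and takes 5/32.

Akira 5/576; Daichi 5/32; Fumio 5/96; Hana 5/192; Junko 5/576; Mariko 3/8; Reiko 5/32; Sachiko 5/96; Takeshi 5/576; Umeko 5/32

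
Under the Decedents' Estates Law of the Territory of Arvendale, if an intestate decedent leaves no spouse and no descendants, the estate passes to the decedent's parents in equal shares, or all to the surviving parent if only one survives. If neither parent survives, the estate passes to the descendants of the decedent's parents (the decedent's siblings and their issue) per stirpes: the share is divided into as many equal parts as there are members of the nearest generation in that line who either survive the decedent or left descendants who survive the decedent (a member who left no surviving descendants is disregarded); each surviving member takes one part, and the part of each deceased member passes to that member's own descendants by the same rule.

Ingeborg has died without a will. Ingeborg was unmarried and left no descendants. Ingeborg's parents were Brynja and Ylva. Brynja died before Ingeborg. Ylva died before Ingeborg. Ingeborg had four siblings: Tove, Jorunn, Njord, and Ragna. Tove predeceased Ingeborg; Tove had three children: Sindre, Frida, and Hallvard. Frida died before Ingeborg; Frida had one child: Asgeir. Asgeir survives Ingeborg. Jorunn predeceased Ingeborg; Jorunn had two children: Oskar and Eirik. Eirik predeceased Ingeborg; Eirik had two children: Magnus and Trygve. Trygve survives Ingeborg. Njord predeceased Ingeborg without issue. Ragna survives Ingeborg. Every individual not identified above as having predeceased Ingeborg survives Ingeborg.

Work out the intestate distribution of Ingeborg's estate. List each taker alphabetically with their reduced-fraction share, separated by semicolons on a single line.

Neither parent survives and there are no descendants, so the estate passes to Ingeborg's siblings and their issue per stirpes.
Njord left no surviving issue, so that branch lapses and is disregarded.
The estate is divided into 3 equal shares of 1/3 among Tove, Jorunn, Ragna.
Tove predeceased; the 1/3 allotted to Tove's branch passes to Tove's issue by representation.
The 1/3 is divided into 3 equal shares of 1/9 among Sindre, Frida, Hallvard.
Sindre is living and takes 1/9.
Frida predeceased; the 1/9 allotted to Frida's branch passes to Frida's issue by representation.
Asgeir is the sole taker at this level and receives the full 1/9.
Hallvard is living and takes 1/9.
Jorunn predeceased; the 1/3 allotted to Jorunn's branch passes to Jorunn's issue by representation.
The 1/3 is divided into 2 equal shares of 1/6 among Oskar, Eirik.
Oskar is living and takes 1/6.
Eirik predeceased; the 1/6 allotted to Eirik's branch passes to Eirik's issue by representation.
The 1/6 is divided into 2 equal shares of 1/12 among Magnus, Trygve.
Magnus is living and takes 1/12.
Trygve is living and takes 1/12.
Ragna is living and takes 1/3.

Asgeir 1/9; Hallvard 1/9; Magnus 1/12; Oskar 1/6; Ragna 1/3; Sindre 1/9; Trygve 1/12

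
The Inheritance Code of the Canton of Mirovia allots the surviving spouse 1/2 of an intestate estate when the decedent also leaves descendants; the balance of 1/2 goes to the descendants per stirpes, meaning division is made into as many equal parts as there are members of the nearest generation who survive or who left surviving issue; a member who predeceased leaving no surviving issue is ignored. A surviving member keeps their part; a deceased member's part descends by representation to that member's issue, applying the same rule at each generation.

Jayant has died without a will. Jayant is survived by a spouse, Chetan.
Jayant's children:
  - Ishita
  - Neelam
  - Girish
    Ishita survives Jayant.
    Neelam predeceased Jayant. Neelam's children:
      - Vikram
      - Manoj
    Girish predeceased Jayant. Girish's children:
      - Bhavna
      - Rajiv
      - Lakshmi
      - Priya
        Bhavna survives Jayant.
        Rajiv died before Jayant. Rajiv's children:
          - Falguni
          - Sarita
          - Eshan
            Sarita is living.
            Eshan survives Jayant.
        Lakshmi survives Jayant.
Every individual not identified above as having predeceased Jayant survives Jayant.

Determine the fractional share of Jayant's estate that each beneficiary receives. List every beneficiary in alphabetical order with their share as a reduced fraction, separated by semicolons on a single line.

Chetan, as surviving spouse, takes 1/2.
The remaining 1/2 passes to Jayant's descendants per stirpes.
The 1/2 is divided into 3 equal shares of 1/6 among Ishita, Neelam, Girish.
Ishita is living and takes 1/6.
Neelam predeceased; the 1/6 allotted to Neelam's branch passes to Neelam's issue by representation.
The 1/6 is divided into 2 equal shares of 1/12 among Vikram, Manoj.
Vikram is living and takes 1/12.
Manoj is living and takes 1/12.
Girish predeceased; the 1/6 allotted to Girish's branch passes to Girish's issue by representation.
The 1/6 is divided into 4 equal shares of 1/24 among Bhavna, Rajiv, Lakshmi, Priya.
Bhavna is living and takes 1/24.
Rajiv predeceased; the 1/24 allotted to Rajiv's branch passes to Rajiv's issue by representation.
The 1/24 is divided into 3 equal shares of 1/72 among Falguni, Sarita, Eshan.
Falguni is living and takes 1/72.
Sarita is living and takes 1/72.
Eshan is living and takes 1/72.
Lakshmi is living and takes 1/24.
Priya is living and takes 1/24.

Bhavna 1/24; Chetan 1/2; Eshan 1/72; Falguni 1/72; Ishita 1/6; Lakshmi 1/24; Manoj 1/12; Priya 1/24; Sarita 1/72; Vikram 1/12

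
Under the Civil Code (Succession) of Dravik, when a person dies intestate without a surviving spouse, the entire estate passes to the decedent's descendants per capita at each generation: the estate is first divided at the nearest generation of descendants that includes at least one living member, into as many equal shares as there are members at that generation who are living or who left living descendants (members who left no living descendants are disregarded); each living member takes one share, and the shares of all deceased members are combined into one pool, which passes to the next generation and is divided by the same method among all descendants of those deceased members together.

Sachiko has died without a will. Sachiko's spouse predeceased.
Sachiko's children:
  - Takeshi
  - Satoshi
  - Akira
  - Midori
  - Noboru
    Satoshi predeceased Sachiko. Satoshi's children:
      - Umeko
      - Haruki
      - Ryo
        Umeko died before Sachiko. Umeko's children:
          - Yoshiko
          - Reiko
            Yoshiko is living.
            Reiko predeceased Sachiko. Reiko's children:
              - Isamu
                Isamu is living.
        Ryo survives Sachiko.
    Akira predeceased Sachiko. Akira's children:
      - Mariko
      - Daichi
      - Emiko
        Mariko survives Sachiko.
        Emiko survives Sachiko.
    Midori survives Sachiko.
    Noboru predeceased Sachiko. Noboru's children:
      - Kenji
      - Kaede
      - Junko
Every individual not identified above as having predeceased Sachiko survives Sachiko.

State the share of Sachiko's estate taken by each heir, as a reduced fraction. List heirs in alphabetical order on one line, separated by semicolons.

There is no surviving spouse, so the entire estate passes to Sachiko's descendants per capita at each generation.
At generation 1 (Takeshi, Satoshi, Akira, Midori, Noboru) there are 5 shares of (1)/5 = 1/5 each.
Living: Takeshi and Midori — each takes 1/5.
Deceased: Satoshi, Akira, and Noboru. Their combined 3/5 is pooled and carried to generation 2.
At generation 2 (Umeko, Haruki, Ryo, Mariko, Daichi, Emiko, Kenji, Kaede, Junko) there are 9 shares of (3/5)/9 = 1/15 each.
Living: Haruki, Ryo, Mariko, Daichi, Emiko, Kenji, Kaede, and Junko — each takes 1/15.
Deceased: Umeko. That 1/15 share is carried to generation 3.
At generation 3 (Yoshiko, Reiko) there are 2 shares of (1/15)/2 = 1/30 each.
Living: Yoshiko — each takes 1/30.
Deceased: Reiko. That 1/30 share is carried to generation 4.
At generation 4 (Isamu) there are 1 shares of (1/30)/1 = 1/30 each.
Living: Isamu — each takes 1/30.

Daichi 1/15; Emiko 1/15; Haruki 1/15; Isamu 1/30; Junko 1/15; Kaede 1/15; Kenji 1/15; Mariko 1/15; Midori 1/5; Ryo 1/15; Takeshi 1/5; Yoshiko 1/30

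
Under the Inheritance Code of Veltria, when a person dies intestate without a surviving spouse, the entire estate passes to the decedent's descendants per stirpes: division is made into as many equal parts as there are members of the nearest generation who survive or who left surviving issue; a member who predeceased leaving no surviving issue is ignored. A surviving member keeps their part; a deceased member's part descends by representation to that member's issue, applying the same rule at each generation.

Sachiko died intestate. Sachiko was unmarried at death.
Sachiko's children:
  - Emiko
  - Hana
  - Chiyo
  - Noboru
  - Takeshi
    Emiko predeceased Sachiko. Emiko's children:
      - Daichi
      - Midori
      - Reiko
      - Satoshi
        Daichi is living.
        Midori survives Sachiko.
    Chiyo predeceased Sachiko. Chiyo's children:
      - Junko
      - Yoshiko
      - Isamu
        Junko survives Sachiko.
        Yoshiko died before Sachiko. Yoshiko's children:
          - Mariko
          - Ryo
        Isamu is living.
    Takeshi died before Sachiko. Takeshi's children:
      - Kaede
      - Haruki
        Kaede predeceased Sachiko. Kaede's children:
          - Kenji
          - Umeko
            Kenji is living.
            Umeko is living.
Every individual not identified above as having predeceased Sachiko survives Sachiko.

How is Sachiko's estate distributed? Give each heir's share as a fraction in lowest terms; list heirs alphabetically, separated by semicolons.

There is no surviving spouse, so the entire estate passes to Sachiko's descendants per stirpes.
The estate is divided into 5 equal shares of 1/5 among Emiko, Hana, Chiyo, Noboru, Takeshi.
Emiko predeceased; the 1/5 allotted to Emiko's branch passes to Emiko's issue by representation.
The 1/5 is divided into 4 equal shares of 1/20 among Daichi, Midori, Reiko, Satoshi.
Daichi is living and takes 1/20.
Midori is living and takes 1/20.
Reiko is living and takes 1/20.
Satoshi is living and takes 1/20.
Hana is living and takes 1/5.
Chiyo predeceased; the 1/5 allotted to Chiyo's branch passes to Chiyo's issue by representation.
The 1/5 is divided into 3 equal shares of 1/15 among Junko, Yoshiko, Isamu.
Junko is living and takes 1/15.
Yoshiko predeceased; the 1/15 allotted to Yoshiko's branch passes to Yoshiko's issue by representation.
The 1/15 is divided into 2 equal shares of 1/30 among Mariko, Ryo.
Mariko is living and takes 1/30.
Ryo is living and takes 1/30.
Isamu is living and takes 1/15.
Noboru is living and takes 1/5.
Takeshi predeceased; the 1/5 allotted to Takeshi's branch passes to Takeshi's issue by representation.
The 1/5 is divided into 2 equal shares of 1/10 among Kaede, Haruki.
Kaede predeceased; the 1/10 allotted to Kaede's branch passes to Kaede's issue by representation.
The 1/10 is divided into 2 equal shares of 1/20 among Kenji, Umeko.
Kenji is living and takes 1/20.
Umeko is living and takes 1/20.
Haruki is living and takes 1/10.

Daichi 1/20; Hana 1/5; Haruki 1/10; Isamu 1/15; Junko 1/15; Kenji 1/20; Mariko 1/30; Midori 1/20; Noboru 1/5; Reiko 1/20; Ryo 1/30; Satoshi 1/20; Umeko 1/20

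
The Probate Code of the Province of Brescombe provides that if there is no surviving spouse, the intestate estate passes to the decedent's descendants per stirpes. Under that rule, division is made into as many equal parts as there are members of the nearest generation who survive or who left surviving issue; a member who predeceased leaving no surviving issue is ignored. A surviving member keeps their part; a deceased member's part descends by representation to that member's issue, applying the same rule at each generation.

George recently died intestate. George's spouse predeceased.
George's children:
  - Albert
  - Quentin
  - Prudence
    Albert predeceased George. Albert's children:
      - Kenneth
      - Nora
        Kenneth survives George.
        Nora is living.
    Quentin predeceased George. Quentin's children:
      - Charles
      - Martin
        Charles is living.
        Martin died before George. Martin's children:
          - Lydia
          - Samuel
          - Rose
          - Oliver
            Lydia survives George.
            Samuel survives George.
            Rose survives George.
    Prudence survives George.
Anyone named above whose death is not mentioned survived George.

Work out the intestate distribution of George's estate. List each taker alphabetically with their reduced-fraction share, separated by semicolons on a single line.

There is no surviving spouse, so the entire estate passes to George's descendants per stirpes.
The estate is divided into 3 equal shares of 1/3 among Albert, Quentin, Prudence.
Albert predeceased; the 1/3 allotted to Albert's branch passes to Albert's issue by representation.
The 1/3 is divided into 2 equal shares of 1/6 among Kenneth, Nora.
Kenneth is living and takes 1/6.
Nora is living and takes 1/6.
Quentin predeceased; the 1/3 allotted to Quentin's branch passes to Quentin's issue by representation.
The 1/3 is divided into 2 equal shares of 1/6 among Charles, Martin.
Charles is living and takes 1/6.
Martin predeceased; the 1/6 allotted to Martin's branch passes to Martin's issue by representation.
The 1/6 is divided into 4 equal shares of 1/24 among Lydia, Samuel, Rose, Oliver.
Lydia is living and takes 1/24.
Samuel is living and takes 1/24.
Rose is living and takes 1/24.
Oliver is living and takes 1/24.
Prudence is living and takes 1/3.

Charles 1/6; Kenneth 1/6; Lydia 1/24; Nora 1/6; Oliver 1/24; Prudence 1/3; Rose 1/24; Samuel 1/24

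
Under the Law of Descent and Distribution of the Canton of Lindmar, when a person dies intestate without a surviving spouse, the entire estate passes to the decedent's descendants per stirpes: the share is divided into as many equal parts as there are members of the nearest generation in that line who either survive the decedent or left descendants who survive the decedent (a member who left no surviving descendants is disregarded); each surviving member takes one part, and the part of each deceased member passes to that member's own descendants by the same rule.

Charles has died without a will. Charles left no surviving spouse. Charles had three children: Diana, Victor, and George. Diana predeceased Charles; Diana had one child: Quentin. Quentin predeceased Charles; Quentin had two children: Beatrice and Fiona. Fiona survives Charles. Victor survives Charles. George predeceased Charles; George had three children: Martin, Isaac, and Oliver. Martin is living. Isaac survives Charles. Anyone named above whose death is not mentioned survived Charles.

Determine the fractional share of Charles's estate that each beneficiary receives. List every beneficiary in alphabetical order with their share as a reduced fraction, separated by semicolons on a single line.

There is no surviving spouse, so the entire estate passes to Charles's descendants per stirpes.
The estate is divided into 3 equal shares of 1/3 among Diana, Victor, George.
Diana predeceased; the 1/3 allotted to Diana's branch passes to Diana's issue by representation.
Quentin's line is the sole branch at this level, so the full 1/3 passes to Quentin's issue by representation.
The 1/3 is divided into 2 equal shares of 1/6 among Beatrice, Fiona.
Beatrice is living and takes 1/6.
Fiona is living and takes 1/6.
Victor is living and takes 1/3.
George predeceased; the 1/3 allotted to George's branch passes to George's issue by representation.
The 1/3 is divided into 3 equal shares of 1/9 among Martin, Isaac, Oliver.
Martin is living and takes 1/9.
Isaac is living and takes 1/9.
Oliver is living and takes 1/9.

Beatrice 1/6; Fiona 1/6; Isaac 1/9; Martin 1/9; Oliver 1/9; Victor 1/3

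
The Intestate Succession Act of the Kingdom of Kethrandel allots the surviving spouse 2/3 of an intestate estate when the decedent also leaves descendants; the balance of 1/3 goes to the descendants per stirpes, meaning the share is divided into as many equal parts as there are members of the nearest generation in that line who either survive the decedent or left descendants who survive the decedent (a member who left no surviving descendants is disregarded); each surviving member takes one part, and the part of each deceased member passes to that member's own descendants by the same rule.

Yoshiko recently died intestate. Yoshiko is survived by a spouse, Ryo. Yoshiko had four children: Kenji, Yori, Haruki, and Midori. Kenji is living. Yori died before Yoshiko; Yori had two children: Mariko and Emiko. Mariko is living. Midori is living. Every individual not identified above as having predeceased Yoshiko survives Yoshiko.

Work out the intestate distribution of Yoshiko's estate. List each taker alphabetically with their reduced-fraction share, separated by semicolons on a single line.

Emiko 1/24; Haruki 1/12; Kenji 1/12; Mariko 1/24; Midori 1/12; Ryo 2/3

Ryo, as surviving spouse, takes 2/3.
The remaining 1/3 passes to Yoshiko's descendants per stirpes.
The 1/3 is divided into 4 equal shares of 1/12 among Kenji, Yori, Haruki, Midori.
Kenji is living and takes 1/12.
Yori predeceased; the 1/12 allotted to Yori's branch passes to Yori's issue by representation.
The 1/12 is divided into 2 equal shares of 1/24 among Mariko, Emiko.
Mariko is living and takes 1/24.
Emiko is living and takes 1/24.
Haruki is living and takes 1/12.
Midori is living and takes 1/12.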